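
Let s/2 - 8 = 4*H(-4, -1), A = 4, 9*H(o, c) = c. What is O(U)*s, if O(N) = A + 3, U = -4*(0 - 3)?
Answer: 952/9 ≈ 105.78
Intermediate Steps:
H(o, c) = c/9
U = 12 (U = -4*(-3) = 12)
O(N) = 7 (O(N) = 4 + 3 = 7)
s = 136/9 (s = 16 + 2*(4*((⅑)*(-1))) = 16 + 2*(4*(-⅑)) = 16 + 2*(-4/9) = 16 - 8/9 = 136/9 ≈ 15.111)
O(U)*s = 7*(136/9) = 952/9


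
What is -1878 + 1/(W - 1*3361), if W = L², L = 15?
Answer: -5889409/3136 ≈ -1878.0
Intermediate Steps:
W = 225 (W = 15² = 225)
-1878 + 1/(W - 1*3361) = -1878 + 1/(225 - 1*3361) = -1878 + 1/(225 - 3361) = -1878 + 1/(-3136) = -1878 - 1/3136 = -5889409/3136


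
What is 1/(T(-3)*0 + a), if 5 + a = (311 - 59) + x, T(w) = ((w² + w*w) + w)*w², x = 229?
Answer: 1/476 ≈ 0.0021008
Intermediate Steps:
T(w) = w²*(w + 2*w²) (T(w) = ((w² + w²) + w)*w² = (2*w² + w)*w² = (w + 2*w²)*w² = w²*(w + 2*w²))
a = 476 (a = -5 + ((311 - 59) + 229) = -5 + (252 + 229) = -5 + 481 = 476)
1/(T(-3)*0 + a) = 1/(((-3)³*(1 + 2*(-3)))*0 + 476) = 1/(-27*(1 - 6)*0 + 476) = 1/(-27*(-5)*0 + 476) = 1/(135*0 + 476) = 1/(0 + 476) = 1/476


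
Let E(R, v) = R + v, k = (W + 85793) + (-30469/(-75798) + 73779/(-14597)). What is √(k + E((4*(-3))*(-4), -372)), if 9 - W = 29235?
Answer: √7649494755831061209406/368807802 ≈ 237.15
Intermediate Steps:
W = -29226 (W = 9 - 1*29235 = 9 - 29235 = -29226)
k = 62581905262553/1106423406 (k = (-29226 + 85793) + (-30469/(-75798) + 73779/(-14597)) = 56567 + (-30469*(-1/75798) + 73779*(-1/14597)) = 56567 + (30469/75798 - 73779/14597) = 56567 - 5147544649/1106423406 = 62581905262553/1106423406 ≈ 56562.)
√(k + E((4*(-3))*(-4), -372)) = √(62581905262553/1106423406 + ((4*(-3))*(-4) - 372)) = √(62581905262553/1106423406 + (-12*(-4) - 372)) = √(62581905262553/1106423406 + (48 - 372)) = √(62581905262553/1106423406 - 324) = √(62223424079009/1106423406) = √7649494755831061209406/368807802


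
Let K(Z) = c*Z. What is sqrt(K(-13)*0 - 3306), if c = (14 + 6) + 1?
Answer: I*sqrt(3306) ≈ 57.498*I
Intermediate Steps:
c = 21 (c = 20 + 1 = 21)
K(Z) = 21*Z
sqrt(K(-13)*0 - 3306) = sqrt((21*(-13))*0 - 3306) = sqrt(-273*0 - 3306) = sqrt(0 - 3306) = sqrt(-3306) = I*sqrt(3306)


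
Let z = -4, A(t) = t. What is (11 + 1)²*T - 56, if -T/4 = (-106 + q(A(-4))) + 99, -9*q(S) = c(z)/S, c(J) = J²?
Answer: 3720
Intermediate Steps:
q(S) = -16/(9*S) (q(S) = -(-4)²/(9*S) = -16/(9*S))
T = 236/9 (T = -4*((-106 - 16/9/(-4)) + 99) = -4*((-106 - 16/9*(-¼)) + 99) = -4*((-106 + 4/9) + 99) = -4*(-950/9 + 99) = -4*(-59/9) = 236/9 ≈ 26.222)
(11 + 1)²*T - 56 = (11 + 1)²*(236/9) - 56 = 12²*(236/9) - 56 = 144*(236/9) - 56 = 3776 - 56 = 3720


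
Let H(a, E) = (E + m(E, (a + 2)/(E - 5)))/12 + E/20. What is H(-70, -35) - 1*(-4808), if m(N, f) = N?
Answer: 57605/12 ≈ 4800.4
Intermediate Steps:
H(a, E) = 13*E/60 (H(a, E) = (E + E)/12 + E/20 = (2*E)*(1/12) + E*(1/20) = E/6 + E/20 = 13*E/60)
H(-70, -35) - 1*(-4808) = (13/60)*(-35) - 1*(-4808) = -91/12 + 4808 = 57605/12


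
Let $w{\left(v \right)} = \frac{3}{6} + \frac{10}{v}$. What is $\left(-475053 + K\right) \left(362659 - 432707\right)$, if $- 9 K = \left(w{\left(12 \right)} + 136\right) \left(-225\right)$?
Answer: $\frac{99108043232}{3} \approx 3.3036 \cdot 10^{10}$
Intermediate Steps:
$w{\left(v \right)} = \frac{1}{2} + \frac{10}{v}$ ($w{\left(v \right)} = 3 \cdot \frac{1}{6} + \frac{10}{v} = \frac{1}{2} + \frac{10}{v}$)
$K = \frac{10300}{3}$ ($K = - \frac{\left(\frac{20 + 12}{2 \cdot 12} + 136\right) \left(-225\right)}{9} = - \frac{\left(\frac{1}{2} \cdot \frac{1}{12} \cdot 32 + 136\right) \left(-225\right)}{9} = - \frac{\left(\frac{4}{3} + 136\right) \left(-225\right)}{9} = - \frac{\frac{412}{3} \left(-225\right)}{9} = \left(- \frac{1}{9}\right) \left(-30900\right) = \frac{10300}{3} \approx 3433.3$)
$\left(-475053 + K\right) \left(362659 - 432707\right) = \left(-475053 + \frac{10300}{3}\right) \left(362659 - 432707\right) = \left(- \frac{1414859}{3}\right) \left(-70048\right) = \frac{99108043232}{3}$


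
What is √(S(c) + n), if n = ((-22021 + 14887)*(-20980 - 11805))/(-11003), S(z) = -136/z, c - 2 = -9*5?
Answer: I*√4757641280179298/473129 ≈ 145.79*I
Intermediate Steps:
c = -43 (c = 2 - 9*5 = 2 - 45 = -43)
n = -233888190/11003 (n = -7134*(-32785)*(-1/11003) = 233888190*(-1/11003) = -233888190/11003 ≈ -21257.)
√(S(c) + n) = √(-136/(-43) - 233888190/11003) = √(-136*(-1/43) - 233888190/11003) = √(136/43 - 233888190/11003) = √(-10055695762/473129) = I*√4757641280179298/473129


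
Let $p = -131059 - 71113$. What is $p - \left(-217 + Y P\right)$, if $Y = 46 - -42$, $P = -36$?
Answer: $-198787$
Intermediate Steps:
$Y = 88$ ($Y = 46 + 42 = 88$)
$p = -202172$ ($p = -131059 - 71113 = -202172$)
$p - \left(-217 + Y P\right) = -202172 - \left(-217 + 88 \left(-36\right)\right) = -202172 - \left(-217 - 3168\right) = -202172 - -3385 = -202172 + 3385 = -198787$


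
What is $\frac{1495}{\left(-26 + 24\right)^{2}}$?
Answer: $\frac{1495}{4} \approx 373.75$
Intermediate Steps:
$\frac{1495}{\left(-26 + 24\right)^{2}} = \frac{1495}{\left(-2\right)^{2}} = \frac{1495}{4}$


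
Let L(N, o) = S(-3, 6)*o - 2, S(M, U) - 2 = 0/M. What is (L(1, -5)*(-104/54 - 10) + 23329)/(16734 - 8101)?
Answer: 211249/77697 ≈ 2.7189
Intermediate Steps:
S(M, U) = 2 (S(M, U) = 2 + 0/M = 2 + 0 = 2)
L(N, o) = -2 + 2*o (L(N, o) = 2*o - 2 = -2 + 2*o)
(L(1, -5)*(-104/54 - 10) + 23329)/(16734 - 8101) = ((-2 + 2*(-5))*(-104/54 - 10) + 23329)/(16734 - 8101) = ((-2 - 10)*(-104*1/54 - 10) + 23329)/8633 = (-12*(-52/27 - 10) + 23329)*(1/8633) = (-12*(-322/27) + 23329)*(1/8633) = (1288/9 + 23329)*(1/8633) = (211249/9)*(1/8633) = 211249/77697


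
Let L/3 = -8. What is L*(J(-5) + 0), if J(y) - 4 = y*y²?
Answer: 2904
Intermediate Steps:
J(y) = 4 + y³ (J(y) = 4 + y*y² = 4 + y³)
L = -24 (L = 3*(-8) = -24)
L*(J(-5) + 0) = -24*((4 + (-5)³) + 0) = -24*((4 - 125) + 0) = -24*(-121 + 0) = -24*(-121) = 2904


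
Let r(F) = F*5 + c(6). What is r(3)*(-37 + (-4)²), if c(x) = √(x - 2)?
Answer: -357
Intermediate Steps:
c(x) = √(-2 + x)
r(F) = 2 + 5*F (r(F) = F*5 + √(-2 + 6) = 5*F + √4 = 5*F + 2 = 2 + 5*F)
r(3)*(-37 + (-4)²) = (2 + 5*3)*(-37 + (-4)²) = (2 + 15)*(-37 + 16) = 17*(-21) = -357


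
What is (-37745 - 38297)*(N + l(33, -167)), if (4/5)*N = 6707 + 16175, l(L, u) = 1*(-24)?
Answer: -2173166297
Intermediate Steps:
l(L, u) = -24
N = 57205/2 (N = 5*(6707 + 16175)/4 = (5/4)*22882 = 57205/2 ≈ 28603.)
(-37745 - 38297)*(N + l(33, -167)) = (-37745 - 38297)*(57205/2 - 24) = -76042*57157/2 = -2173166297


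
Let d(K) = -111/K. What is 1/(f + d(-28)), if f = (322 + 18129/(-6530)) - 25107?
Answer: -91420/2265736091 ≈ -4.0349e-5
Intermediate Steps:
f = -161864179/6530 (f = (322 + 18129*(-1/6530)) - 25107 = (322 - 18129/6530) - 25107 = 2084531/6530 - 25107 = -161864179/6530 ≈ -24788.)
1/(f + d(-28)) = 1/(-161864179/6530 - 111/(-28)) = 1/(-161864179/6530 - 111*(-1/28)) = 1/(-161864179/6530 + 111/28) = 1/(-2265736091/91420) = -91420/2265736091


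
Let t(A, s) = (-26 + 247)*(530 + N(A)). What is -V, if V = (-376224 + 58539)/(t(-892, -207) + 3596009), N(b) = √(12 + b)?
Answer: 1179608563215/13787444213401 - 280833540*I*√55/13787444213401 ≈ 0.085557 - 0.00015106*I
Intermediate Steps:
t(A, s) = 117130 + 221*√(12 + A) (t(A, s) = (-26 + 247)*(530 + √(12 + A)) = 221*(530 + √(12 + A)) = 117130 + 221*√(12 + A))
V = -317685/(3713139 + 884*I*√55) (V = (-376224 + 58539)/((117130 + 221*√(12 - 892)) + 3596009) = -317685/((117130 + 221*√(-880)) + 3596009) = -317685/((117130 + 221*(4*I*√55)) + 3596009) = -317685/((117130 + 884*I*√55) + 3596009) = -317685/(3713139 + 884*I*√55) ≈ -0.085557 + 0.00015106*I)
-V = -(-1179608563215/13787444213401 + 280833540*I*√55/13787444213401) = 1179608563215/13787444213401 - 280833540*I*√55/13787444213401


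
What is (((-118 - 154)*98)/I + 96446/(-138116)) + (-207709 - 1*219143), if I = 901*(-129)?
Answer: -4686934870393/10980222 ≈ -4.2685e+5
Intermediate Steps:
I = -116229
(((-118 - 154)*98)/I + 96446/(-138116)) + (-207709 - 1*219143) = (((-118 - 154)*98)/(-116229) + 96446/(-138116)) + (-207709 - 1*219143) = (-272*98*(-1/116229) + 96446*(-1/138116)) + (-207709 - 219143) = (-26656*(-1/116229) - 48223/69058) - 426852 = (1568/6837 - 48223/69058) - 426852 = -5149249/10980222 - 426852 = -4686934870393/10980222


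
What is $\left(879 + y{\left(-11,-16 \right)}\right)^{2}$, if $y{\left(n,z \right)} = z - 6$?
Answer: $734449$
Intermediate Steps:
$y{\left(n,z \right)} = -6 + z$ ($y{\left(n,z \right)} = z - 6 = -6 + z$)
$\left(879 + y{\left(-11,-16 \right)}\right)^{2} = \left(879 - 22\right)^{2} = 857^{2} = 734449$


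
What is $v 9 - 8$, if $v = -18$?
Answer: $-170$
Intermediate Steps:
$v 9 - 8 = \left(-18\right) 9 - 8 = -162 - 8 = -170$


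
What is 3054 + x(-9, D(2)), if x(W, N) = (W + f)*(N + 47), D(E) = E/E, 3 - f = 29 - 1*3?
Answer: 1518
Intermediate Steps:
f = -23 (f = 3 - (29 - 1*3) = 3 - (29 - 3) = 3 - 1*26 = 3 - 26 = -23)
D(E) = 1
x(W, N) = (-23 + W)*(47 + N) (x(W, N) = (W - 23)*(N + 47) = (-23 + W)*(47 + N))
3054 + x(-9, D(2)) = 3054 + (-1081 - 23*1 + 47*(-9) + 1*(-9)) = 3054 + (-1081 - 23 - 423 - 9) = 3054 - 1536 = 1518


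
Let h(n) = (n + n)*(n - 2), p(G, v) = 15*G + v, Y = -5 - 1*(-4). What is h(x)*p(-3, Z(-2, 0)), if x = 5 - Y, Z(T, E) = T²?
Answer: -1968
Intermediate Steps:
Y = -1 (Y = -5 + 4 = -1)
x = 6 (x = 5 - 1*(-1) = 5 + 1 = 6)
p(G, v) = v + 15*G
h(n) = 2*n*(-2 + n) (h(n) = (2*n)*(-2 + n) = 2*n*(-2 + n))
h(x)*p(-3, Z(-2, 0)) = (2*6*(-2 + 6))*((-2)² + 15*(-3)) = (2*6*4)*(4 - 45) = 48*(-41) = -1968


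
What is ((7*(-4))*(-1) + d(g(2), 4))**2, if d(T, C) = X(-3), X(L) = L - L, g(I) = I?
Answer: 784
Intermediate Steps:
X(L) = 0
d(T, C) = 0
((7*(-4))*(-1) + d(g(2), 4))**2 = ((7*(-4))*(-1) + 0)**2 = (-28*(-1) + 0)**2 = (28 + 0)**2 = 28**2 = 784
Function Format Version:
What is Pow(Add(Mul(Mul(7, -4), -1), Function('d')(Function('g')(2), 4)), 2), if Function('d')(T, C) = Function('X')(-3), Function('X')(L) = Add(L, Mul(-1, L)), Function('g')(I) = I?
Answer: 784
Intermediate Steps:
Function('X')(L) = 0
Function('d')(T, C) = 0
Pow(Add(Mul(Mul(7, -4), -1), Function('d')(Function('g')(2), 4)), 2) = Pow(Add(Mul(Mul(7, -4), -1), 0), 2) = Pow(Add(Mul(-28, -1), 0), 2) = Pow(Add(28, 0), 2) = Pow(28, 2) = 784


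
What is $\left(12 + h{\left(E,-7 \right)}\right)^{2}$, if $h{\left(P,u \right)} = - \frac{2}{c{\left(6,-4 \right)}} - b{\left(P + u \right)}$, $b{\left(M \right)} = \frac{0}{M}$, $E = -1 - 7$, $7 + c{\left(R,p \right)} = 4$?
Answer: $\frac{1444}{9} \approx 160.44$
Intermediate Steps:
$c{\left(R,p \right)} = -3$ ($c{\left(R,p \right)} = -7 + 4 = -3$)
$E = -8$ ($E = -1 - 7 = -8$)
$b{\left(M \right)} = 0$
$h{\left(P,u \right)} = \frac{2}{3}$ ($h{\left(P,u \right)} = - \frac{2}{-3} - 0 = \left(-2\right) \left(- \frac{1}{3}\right) + 0 = \frac{2}{3} + 0 = \frac{2}{3}$)
$\left(12 + h{\left(E,-7 \right)}\right)^{2} = \left(12 + \frac{2}{3}\right)^{2} = \left(\frac{38}{3}\right)^{2} = \frac{1444}{9}$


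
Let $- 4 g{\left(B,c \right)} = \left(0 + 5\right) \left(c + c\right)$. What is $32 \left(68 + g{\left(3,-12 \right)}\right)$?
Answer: $3136$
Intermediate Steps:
$g{\left(B,c \right)} = - \frac{5 c}{2}$ ($g{\left(B,c \right)} = - \frac{\left(0 + 5\right) \left(c + c\right)}{4} = - \frac{5 \cdot 2 c}{4} = - \frac{10 c}{4} = - \frac{5 c}{2}$)
$32 \left(68 + g{\left(3,-12 \right)}\right) = 32 \left(68 - -30\right) = 32 \left(68 + 30\right) = 32 \cdot 98 = 3136$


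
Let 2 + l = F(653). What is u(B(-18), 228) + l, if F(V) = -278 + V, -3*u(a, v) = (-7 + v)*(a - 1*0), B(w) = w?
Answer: 1699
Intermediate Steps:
u(a, v) = -a*(-7 + v)/3 (u(a, v) = -(-7 + v)*(a - 1*0)/3 = -(-7 + v)*(a + 0)/3 = -(-7 + v)*a/3 = -a*(-7 + v)/3)
l = 373 (l = -2 + (-278 + 653) = -2 + 375 = 373)
u(B(-18), 228) + l = (1/3)*(-18)*(7 - 1*228) + 373 = (1/3)*(-18)*(7 - 228) + 373 = (1/3)*(-18)*(-221) + 373 = 1326 + 373 = 1699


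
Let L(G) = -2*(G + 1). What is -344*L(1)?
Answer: 1376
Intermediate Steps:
L(G) = -2 - 2*G (L(G) = -2*(1 + G) = -2 - 2*G)
-344*L(1) = -344*(-2 - 2*1) = -344*(-2 - 2) = -344*(-4) = 1376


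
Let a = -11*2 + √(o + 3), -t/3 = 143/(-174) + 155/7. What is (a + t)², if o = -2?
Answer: 1189905025/164836 ≈ 7218.7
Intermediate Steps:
t = -25969/406 (t = -3*(143/(-174) + 155/7) = -3*(143*(-1/174) + 155*(⅐)) = -3*(-143/174 + 155/7) = -3*25969/1218 = -25969/406 ≈ -63.963)
a = -21 (a = -11*2 + √(-2 + 3) = -22 + √1 = -22 + 1 = -21)
(a + t)² = (-21 - 25969/406)² = (-34495/406)² = 1189905025/164836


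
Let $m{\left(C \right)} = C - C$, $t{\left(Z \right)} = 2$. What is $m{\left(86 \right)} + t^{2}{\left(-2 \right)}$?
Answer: $4$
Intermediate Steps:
$m{\left(C \right)} = 0$
$m{\left(86 \right)} + t^{2}{\left(-2 \right)} = 0 + 2^{2} = 0 + 4 = 4$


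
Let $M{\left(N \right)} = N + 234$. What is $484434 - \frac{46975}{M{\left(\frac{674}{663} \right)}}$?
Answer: $\frac{75451423719}{155816} \approx 4.8423 \cdot 10^{5}$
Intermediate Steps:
$M{\left(N \right)} = 234 + N$
$484434 - \frac{46975}{M{\left(\frac{674}{663} \right)}} = 484434 - \frac{46975}{234 + \frac{674}{663}} = 484434 - \frac{46975}{\frac{155816}{663}} = 484434 - \frac{31144425}{155816} = \frac{75451423719}{155816}$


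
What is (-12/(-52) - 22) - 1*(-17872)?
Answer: 232053/13 ≈ 17850.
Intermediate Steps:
(-12/(-52) - 22) - 1*(-17872) = (-1/52*(-12) - 22) + 17872 = (3/13 - 22) + 17872 = -283/13 + 17872 = 232053/13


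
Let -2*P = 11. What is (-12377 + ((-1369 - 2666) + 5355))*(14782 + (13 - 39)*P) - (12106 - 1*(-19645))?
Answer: -165057476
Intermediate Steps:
P = -11/2 (P = -½*11 = -11/2 ≈ -5.5000)
(-12377 + ((-1369 - 2666) + 5355))*(14782 + (13 - 39)*P) - (12106 - 1*(-19645)) = (-12377 + ((-1369 - 2666) + 5355))*(14782 + (13 - 39)*(-11/2)) - (12106 - 1*(-19645)) = (-12377 + (-4035 + 5355))*(14782 - 26*(-11/2)) - (12106 + 19645) = (-12377 + 1320)*(14782 + 143) - 1*31751 = -11057*14925 - 31751 = -165025725 - 31751 = -165057476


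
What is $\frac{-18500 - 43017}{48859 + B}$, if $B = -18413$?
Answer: $- \frac{61517}{30446} \approx -2.0205$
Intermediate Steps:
$\frac{-18500 - 43017}{48859 + B} = \frac{-18500 - 43017}{48859 - 18413} = - \frac{61517}{30446}$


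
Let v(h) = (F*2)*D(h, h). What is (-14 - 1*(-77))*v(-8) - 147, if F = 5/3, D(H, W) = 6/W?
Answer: -609/2 ≈ -304.50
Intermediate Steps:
F = 5/3 (F = 5*(⅓) = 5/3 ≈ 1.6667)
v(h) = 20/h (v(h) = ((5/3)*2)*(6/h) = 10*(6/h)/3 = 20/h)
(-14 - 1*(-77))*v(-8) - 147 = (-14 - 1*(-77))*(20/(-8)) - 147 = (-14 + 77)*(20*(-⅛)) - 147 = 63*(-5/2) - 147 = -315/2 - 147 = -609/2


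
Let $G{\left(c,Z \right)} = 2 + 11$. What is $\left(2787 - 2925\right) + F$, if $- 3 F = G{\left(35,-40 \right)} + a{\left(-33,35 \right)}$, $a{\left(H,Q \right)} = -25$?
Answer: $-134$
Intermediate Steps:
$G{\left(c,Z \right)} = 13$
$F = 4$ ($F = - \frac{13 - 25}{3} = \left(- \frac{1}{3}\right) \left(-12\right) = 4$)
$\left(2787 - 2925\right) + F = \left(2787 - 2925\right) + 4 = -138 + 4 = -134$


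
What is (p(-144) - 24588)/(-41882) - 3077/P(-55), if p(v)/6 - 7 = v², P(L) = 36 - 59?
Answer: 63286952/481643 ≈ 131.40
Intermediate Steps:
P(L) = -23
p(v) = 42 + 6*v²
(p(-144) - 24588)/(-41882) - 3077/P(-55) = ((42 + 6*(-144)²) - 24588)/(-41882) - 3077/(-23) = ((42 + 6*20736) - 24588)*(-1/41882) - 3077*(-1/23) = ((42 + 124416) - 24588)*(-1/41882) + 3077/23 = (124458 - 24588)*(-1/41882) + 3077/23 = 99870*(-1/41882) + 3077/23 = -49935/20941 + 3077/23 = 63286952/481643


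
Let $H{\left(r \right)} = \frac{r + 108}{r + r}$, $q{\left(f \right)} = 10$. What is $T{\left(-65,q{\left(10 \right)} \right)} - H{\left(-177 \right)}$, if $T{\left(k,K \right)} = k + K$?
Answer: $- \frac{6513}{118} \approx -55.195$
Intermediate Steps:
$H{\left(r \right)} = \frac{108 + r}{2 r}$
$T{\left(k,K \right)} = K + k$
$T{\left(-65,q{\left(10 \right)} \right)} - H{\left(-177 \right)} = \left(10 - 65\right) - \frac{108 - 177}{2 \left(-177\right)} = -55 - \frac{1}{2} \left(- \frac{1}{177}\right) \left(-69\right) = -55 - \frac{23}{118} = - \frac{6513}{118}$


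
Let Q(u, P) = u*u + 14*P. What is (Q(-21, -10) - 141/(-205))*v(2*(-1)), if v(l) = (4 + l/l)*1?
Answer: 61846/41 ≈ 1508.4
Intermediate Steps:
Q(u, P) = u² + 14*P
v(l) = 5 (v(l) = (4 + 1)*1 = 5*1 = 5)
(Q(-21, -10) - 141/(-205))*v(2*(-1)) = (((-21)² + 14*(-10)) - 141/(-205))*5 = ((441 - 140) - 141*(-1/205))*5 = (301 + 141/205)*5 = (61846/205)*5 = 61846/41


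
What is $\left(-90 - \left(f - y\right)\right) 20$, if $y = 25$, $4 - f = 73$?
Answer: $80$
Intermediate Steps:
$f = -69$ ($f = 4 - 73 = -69$)
$\left(-90 - \left(f - y\right)\right) 20 = \left(-90 + \left(25 - -69\right)\right) 20 = \left(-90 + \left(25 + 69\right)\right) 20 = \left(-90 + 94\right) 20 = 4 \cdot 20 = 80$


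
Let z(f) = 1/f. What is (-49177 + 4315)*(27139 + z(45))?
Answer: -18262662224/15 ≈ -1.2175e+9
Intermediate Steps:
(-49177 + 4315)*(27139 + z(45)) = (-49177 + 4315)*(27139 + 1/45) = -44862*(27139 + 1/45) = -44862*1221256/45 = -18262662224/15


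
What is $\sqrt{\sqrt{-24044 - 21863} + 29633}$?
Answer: $\sqrt{29633 + i \sqrt{45907}} \approx 172.14 + 0.6223 i$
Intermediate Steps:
$\sqrt{\sqrt{-24044 - 21863} + 29633} = \sqrt{\sqrt{-45907} + 29633} = \sqrt{i \sqrt{45907} + 29633} = \sqrt{29633 + i \sqrt{45907}}$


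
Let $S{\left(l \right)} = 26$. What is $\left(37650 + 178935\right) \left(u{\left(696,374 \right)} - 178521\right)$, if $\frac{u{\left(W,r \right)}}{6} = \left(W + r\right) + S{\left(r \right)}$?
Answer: $-37240707825$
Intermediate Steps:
$u{\left(W,r \right)} = 156 + 6 W + 6 r$ ($u{\left(W,r \right)} = 6 \left(\left(W + r\right) + 26\right) = 6 \left(26 + W + r\right) = 156 + 6 W + 6 r$)
$\left(37650 + 178935\right) \left(u{\left(696,374 \right)} - 178521\right) = \left(37650 + 178935\right) \left(\left(156 + 6 \cdot 696 + 6 \cdot 374\right) - 178521\right) = 216585 \left(\left(156 + 4176 + 2244\right) - 178521\right) = 216585 \left(6576 - 178521\right) = 216585 \left(-171945\right) = -37240707825$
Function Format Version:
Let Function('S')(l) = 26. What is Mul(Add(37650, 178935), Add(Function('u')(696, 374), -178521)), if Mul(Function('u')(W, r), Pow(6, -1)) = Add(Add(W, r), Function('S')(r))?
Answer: -37240707825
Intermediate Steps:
Function('u')(W, r) = Add(156, Mul(6, W), Mul(6, r)) (Function('u')(W, r) = Mul(6, Add(Add(W, r), 26)) = Mul(6, Add(26, W, r)) = Add(156, Mul(6, W), Mul(6, r)))
Mul(Add(37650, 178935), Add(Function('u')(696, 374), -178521)) = Mul(Add(37650, 178935), Add(Add(156, Mul(6, 696), Mul(6, 374)), -178521)) = Mul(216585, Add(Add(156, 4176, 2244), -178521)) = Mul(216585, Add(6576, -178521)) = Mul(216585, -171945) = -37240707825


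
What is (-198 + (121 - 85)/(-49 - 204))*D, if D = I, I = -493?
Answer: 24714090/253 ≈ 97684.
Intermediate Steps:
D = -493
(-198 + (121 - 85)/(-49 - 204))*D = (-198 + (121 - 85)/(-49 - 204))*(-493) = (-198 + 36/(-253))*(-493) = (-198 + 36*(-1/253))*(-493) = (-198 - 36/253)*(-493) = -50130/253*(-493) = 24714090/253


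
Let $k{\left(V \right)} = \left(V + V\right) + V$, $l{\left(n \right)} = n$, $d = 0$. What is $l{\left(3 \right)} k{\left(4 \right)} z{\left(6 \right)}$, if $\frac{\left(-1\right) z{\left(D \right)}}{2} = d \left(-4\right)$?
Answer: $0$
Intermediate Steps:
$z{\left(D \right)} = 0$ ($z{\left(D \right)} = - 2 \cdot 0 \left(-4\right) = \left(-2\right) 0 = 0$)
$k{\left(V \right)} = 3 V$ ($k{\left(V \right)} = 2 V + V = 3 V$)
$l{\left(3 \right)} k{\left(4 \right)} z{\left(6 \right)} = 3 \cdot 3 \cdot 4 \cdot 0 = 3 \cdot 12 \cdot 0 = 36 \cdot 0 = 0$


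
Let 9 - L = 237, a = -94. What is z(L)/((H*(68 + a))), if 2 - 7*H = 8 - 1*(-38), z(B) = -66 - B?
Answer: 567/572 ≈ 0.99126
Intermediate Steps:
L = -228 (L = 9 - 1*237 = 9 - 237 = -228)
H = -44/7 (H = 2/7 - (8 - 1*(-38))/7 = 2/7 - (8 + 38)/7 = 2/7 - ⅐*46 = 2/7 - 46/7 = -44/7 ≈ -6.2857)
z(L)/((H*(68 + a))) = (-66 - 1*(-228))/((-44*(68 - 94)/7)) = (-66 + 228)/((-44/7*(-26))) = 162/(1144/7) = 162*(7/1144) = 567/572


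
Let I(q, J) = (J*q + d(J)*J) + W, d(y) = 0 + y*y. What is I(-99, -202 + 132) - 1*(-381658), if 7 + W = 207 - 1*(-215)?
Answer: 46003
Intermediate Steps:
W = 415 (W = -7 + (207 - 1*(-215)) = -7 + (207 + 215) = -7 + 422 = 415)
d(y) = y² (d(y) = 0 + y² = y²)
I(q, J) = 415 + J³ + J*q (I(q, J) = (J*q + J²*J) + 415 = (J*q + J³) + 415 = (J³ + J*q) + 415 = 415 + J³ + J*q)
I(-99, -202 + 132) - 1*(-381658) = (415 + (-202 + 132)³ + (-202 + 132)*(-99)) - 1*(-381658) = (415 + (-70)³ - 70*(-99)) + 381658 = (415 - 343000 + 6930) + 381658 = -335655 + 381658 = 46003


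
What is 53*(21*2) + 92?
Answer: 2318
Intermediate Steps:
53*(21*2) + 92 = 53*42 + 92 = 2226 + 92 = 2318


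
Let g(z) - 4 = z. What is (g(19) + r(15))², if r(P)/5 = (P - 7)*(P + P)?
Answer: 1495729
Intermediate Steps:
r(P) = 10*P*(-7 + P) (r(P) = 5*((P - 7)*(P + P)) = 5*((-7 + P)*(2*P)) = 5*(2*P*(-7 + P)) = 10*P*(-7 + P))
g(z) = 4 + z
(g(19) + r(15))² = ((4 + 19) + 10*15*(-7 + 15))² = (23 + 10*15*8)² = (23 + 1200)² = 1223² = 1495729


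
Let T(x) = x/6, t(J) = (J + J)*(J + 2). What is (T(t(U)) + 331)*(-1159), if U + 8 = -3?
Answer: -421876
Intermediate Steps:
U = -11 (U = -8 - 3 = -11)
t(J) = 2*J*(2 + J) (t(J) = (2*J)*(2 + J) = 2*J*(2 + J))
T(x) = x/6 (T(x) = x*(⅙) = x/6)
(T(t(U)) + 331)*(-1159) = ((2*(-11)*(2 - 11))/6 + 331)*(-1159) = ((2*(-11)*(-9))/6 + 331)*(-1159) = ((⅙)*198 + 331)*(-1159) = (33 + 331)*(-1159) = 364*(-1159) = -421876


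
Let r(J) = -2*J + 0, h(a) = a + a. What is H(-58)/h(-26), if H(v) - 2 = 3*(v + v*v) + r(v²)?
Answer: -798/13 ≈ -61.385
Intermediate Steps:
h(a) = 2*a
r(J) = -2*J
H(v) = 2 + v² + 3*v (H(v) = 2 + (3*(v + v*v) - 2*v²) = 2 + (3*(v + v²) - 2*v²) = 2 + ((3*v + 3*v²) - 2*v²) = 2 + (v² + 3*v) = 2 + v² + 3*v)
H(-58)/h(-26) = (2 + (-58)² + 3*(-58))/((2*(-26))) = (2 + 3364 - 174)/(-52) = 3192*(-1/52) = -798/13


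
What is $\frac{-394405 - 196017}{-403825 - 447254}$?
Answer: $\frac{590422}{851079} \approx 0.69373$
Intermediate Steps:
$\frac{-394405 - 196017}{-403825 - 447254} = - \frac{590422}{-851079} = \left(-590422\right) \left(- \frac{1}{851079}\right) = \frac{590422}{851079}$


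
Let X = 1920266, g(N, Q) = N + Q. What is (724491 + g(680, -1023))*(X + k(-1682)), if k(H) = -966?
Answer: 1389857256400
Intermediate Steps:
(724491 + g(680, -1023))*(X + k(-1682)) = (724491 + (680 - 1023))*(1920266 - 966) = (724491 - 343)*1919300 = 724148*1919300 = 1389857256400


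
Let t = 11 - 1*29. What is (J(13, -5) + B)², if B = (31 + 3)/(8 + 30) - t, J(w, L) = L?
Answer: 69696/361 ≈ 193.06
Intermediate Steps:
t = -18 (t = 11 - 29 = -18)
B = 359/19 (B = (31 + 3)/(8 + 30) - 1*(-18) = 34/38 + 18 = 34*(1/38) + 18 = 17/19 + 18 = 359/19 ≈ 18.895)
(J(13, -5) + B)² = (-5 + 359/19)² = (264/19)² = 69696/361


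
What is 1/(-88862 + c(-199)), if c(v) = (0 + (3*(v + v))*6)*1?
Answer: -1/96026 ≈ -1.0414e-5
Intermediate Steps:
c(v) = 36*v (c(v) = (0 + (3*(2*v))*6)*1 = (0 + (6*v)*6)*1 = (0 + 36*v)*1 = (36*v)*1 = 36*v)
1/(-88862 + c(-199)) = 1/(-88862 + 36*(-199)) = 1/(-88862 - 7164) = 1/(-96026) = -1/96026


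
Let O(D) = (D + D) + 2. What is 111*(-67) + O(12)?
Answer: -7411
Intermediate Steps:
O(D) = 2 + 2*D (O(D) = 2*D + 2 = 2 + 2*D)
111*(-67) + O(12) = 111*(-67) + (2 + 2*12) = -7437 + (2 + 24) = -7437 + 26 = -7411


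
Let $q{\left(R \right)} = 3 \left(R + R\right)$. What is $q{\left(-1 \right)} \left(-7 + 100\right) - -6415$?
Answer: $5857$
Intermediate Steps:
$q{\left(R \right)} = 6 R$ ($q{\left(R \right)} = 3 \cdot 2 R = 6 R$)
$q{\left(-1 \right)} \left(-7 + 100\right) - -6415 = 6 \left(-1\right) \left(-7 + 100\right) - -6415 = \left(-6\right) 93 + 6415 = -558 + 6415 = 5857$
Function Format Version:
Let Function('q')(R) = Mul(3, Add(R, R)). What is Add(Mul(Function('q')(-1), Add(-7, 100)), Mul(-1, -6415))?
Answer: 5857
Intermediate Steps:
Function('q')(R) = Mul(6, R) (Function('q')(R) = Mul(3, Mul(2, R)) = Mul(6, R))
Add(Mul(Function('q')(-1), Add(-7, 100)), Mul(-1, -6415)) = Add(Mul(Mul(6, -1), Add(-7, 100)), Mul(-1, -6415)) = Add(Mul(-6, 93), 6415) = Add(-558, 6415) = 5857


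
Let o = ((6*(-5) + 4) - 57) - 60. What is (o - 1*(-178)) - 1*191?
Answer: -156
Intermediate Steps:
o = -143 (o = ((-30 + 4) - 57) - 60 = (-26 - 57) - 60 = -83 - 60 = -143)
(o - 1*(-178)) - 1*191 = (-143 - 1*(-178)) - 1*191 = (-143 + 178) - 191 = 35 - 191 = -156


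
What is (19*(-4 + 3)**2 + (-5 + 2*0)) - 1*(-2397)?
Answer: 2411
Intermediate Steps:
(19*(-4 + 3)**2 + (-5 + 2*0)) - 1*(-2397) = (19*(-1)**2 + (-5 + 0)) + 2397 = (19*1 - 5) + 2397 = (19 - 5) + 2397 = 14 + 2397 = 2411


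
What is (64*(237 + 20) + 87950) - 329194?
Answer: -224796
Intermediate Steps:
(64*(237 + 20) + 87950) - 329194 = (64*257 + 87950) - 329194 = (16448 + 87950) - 329194 = 104398 - 329194 = -224796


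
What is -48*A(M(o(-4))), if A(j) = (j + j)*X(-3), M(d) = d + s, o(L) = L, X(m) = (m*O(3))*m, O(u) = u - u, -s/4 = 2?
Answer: 0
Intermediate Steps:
s = -8 (s = -4*2 = -8)
O(u) = 0
X(m) = 0 (X(m) = (m*0)*m = 0*m = 0)
M(d) = -8 + d (M(d) = d - 8 = -8 + d)
A(j) = 0 (A(j) = (j + j)*0 = (2*j)*0 = 0)
-48*A(M(o(-4))) = -48*0 = 0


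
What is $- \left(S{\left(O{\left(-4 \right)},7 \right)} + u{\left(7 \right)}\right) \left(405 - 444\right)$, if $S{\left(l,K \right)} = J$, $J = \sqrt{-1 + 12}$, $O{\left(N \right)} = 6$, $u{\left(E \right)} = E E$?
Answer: $1911 + 39 \sqrt{11} \approx 2040.3$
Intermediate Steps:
$u{\left(E \right)} = E^{2}$
$J = \sqrt{11} \approx 3.3166$
$S{\left(l,K \right)} = \sqrt{11}$
$- \left(S{\left(O{\left(-4 \right)},7 \right)} + u{\left(7 \right)}\right) \left(405 - 444\right) = - \left(\sqrt{11} + 7^{2}\right) \left(405 - 444\right) = - \left(\sqrt{11} + 49\right) \left(-39\right) = - \left(49 + \sqrt{11}\right) \left(-39\right) = - (-1911 - 39 \sqrt{11}) = 1911 + 39 \sqrt{11}$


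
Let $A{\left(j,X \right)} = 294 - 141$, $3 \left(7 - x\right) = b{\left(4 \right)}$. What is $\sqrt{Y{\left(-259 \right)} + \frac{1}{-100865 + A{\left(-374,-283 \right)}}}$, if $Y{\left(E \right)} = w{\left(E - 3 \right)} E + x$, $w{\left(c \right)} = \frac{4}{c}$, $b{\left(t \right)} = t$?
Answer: $\frac{\sqrt{3767916147287766}}{19789908} \approx 3.1017$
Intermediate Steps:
$x = \frac{17}{3}$ ($x = 7 - \frac{4}{3} = \frac{17}{3} \approx 5.6667$)
$Y{\left(E \right)} = \frac{17}{3} + \frac{4 E}{-3 + E}$ ($Y{\left(E \right)} = \frac{4}{E - 3} E + \frac{17}{3} = \frac{4}{-3 + E} E + \frac{17}{3} = \frac{4 E}{-3 + E} + \frac{17}{3} = \frac{17}{3} + \frac{4 E}{-3 + E}$)
$A{\left(j,X \right)} = 153$ ($A{\left(j,X \right)} = 294 - 141 = 153$)
$\sqrt{Y{\left(-259 \right)} + \frac{1}{-100865 + A{\left(-374,-283 \right)}}} = \sqrt{\frac{-51 + 29 \left(-259\right)}{3 \left(-3 - 259\right)} + \frac{1}{-100865 + 153}} = \sqrt{\frac{-51 - 7511}{3 \left(-262\right)} + \frac{1}{-100712}} = \sqrt{\frac{1}{3} \left(- \frac{1}{262}\right) \left(-7562\right) - \frac{1}{100712}} = \sqrt{\frac{3781}{393} - \frac{1}{100712}} = \sqrt{\frac{380791679}{39579816}} = \frac{\sqrt{3767916147287766}}{19789908}$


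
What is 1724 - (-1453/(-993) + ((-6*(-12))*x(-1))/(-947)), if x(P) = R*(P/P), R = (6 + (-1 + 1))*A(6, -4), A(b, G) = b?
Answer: 1622397469/940371 ≈ 1725.3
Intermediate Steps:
R = 36 (R = (6 + (-1 + 1))*6 = (6 + 0)*6 = 6*6 = 36)
x(P) = 36 (x(P) = 36*(P/P) = 36*1 = 36)
1724 - (-1453/(-993) + ((-6*(-12))*x(-1))/(-947)) = 1724 - (-1453/(-993) + (-6*(-12)*36)/(-947)) = 1724 - (-1453*(-1/993) + (72*36)*(-1/947)) = 1724 - (1453/993 + 2592*(-1/947)) = 1724 - (1453/993 - 2592/947) = 1724 - 1*(-1197865/940371) = 1724 + 1197865/940371 = 1622397469/940371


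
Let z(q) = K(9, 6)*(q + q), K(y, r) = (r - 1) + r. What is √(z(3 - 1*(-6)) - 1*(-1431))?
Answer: 3*√181 ≈ 40.361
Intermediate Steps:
K(y, r) = -1 + 2*r (K(y, r) = (-1 + r) + r = -1 + 2*r)
z(q) = 22*q (z(q) = (-1 + 2*6)*(q + q) = (-1 + 12)*(2*q) = 11*(2*q) = 22*q)
√(z(3 - 1*(-6)) - 1*(-1431)) = √(22*(3 - 1*(-6)) - 1*(-1431)) = √(22*(3 + 6) + 1431) = √(22*9 + 1431) = √(198 + 1431) = √1629 = 3*√181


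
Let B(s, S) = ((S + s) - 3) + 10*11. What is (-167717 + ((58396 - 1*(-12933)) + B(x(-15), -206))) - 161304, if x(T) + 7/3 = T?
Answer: -773425/3 ≈ -2.5781e+5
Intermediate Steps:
x(T) = -7/3 + T
B(s, S) = 107 + S + s (B(s, S) = (-3 + S + s) + 110 = 107 + S + s)
(-167717 + ((58396 - 1*(-12933)) + B(x(-15), -206))) - 161304 = (-167717 + ((58396 - 1*(-12933)) + (107 - 206 + (-7/3 - 15)))) - 161304 = (-167717 + ((58396 + 12933) + (107 - 206 - 52/3))) - 161304 = (-167717 + (71329 - 349/3)) - 161304 = (-167717 + 213638/3) - 161304 = -289513/3 - 161304 = -773425/3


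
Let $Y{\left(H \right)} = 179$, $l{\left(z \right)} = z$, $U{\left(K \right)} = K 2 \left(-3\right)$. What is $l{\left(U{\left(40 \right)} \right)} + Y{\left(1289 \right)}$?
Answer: $-61$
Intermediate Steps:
$U{\left(K \right)} = - 6 K$ ($U{\left(K \right)} = 2 K \left(-3\right) = - 6 K$)
$l{\left(U{\left(40 \right)} \right)} + Y{\left(1289 \right)} = \left(-6\right) 40 + 179 = -240 + 179 = -61$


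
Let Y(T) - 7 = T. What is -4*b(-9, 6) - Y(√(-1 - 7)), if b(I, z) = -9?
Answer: 29 - 2*I*√2 ≈ 29.0 - 2.8284*I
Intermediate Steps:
Y(T) = 7 + T
-4*b(-9, 6) - Y(√(-1 - 7)) = -4*(-9) - (7 + √(-1 - 7)) = 36 - (7 + √(-8)) = 36 - (7 + 2*I*√2) = 36 + (-7 - 2*I*√2) = 29 - 2*I*√2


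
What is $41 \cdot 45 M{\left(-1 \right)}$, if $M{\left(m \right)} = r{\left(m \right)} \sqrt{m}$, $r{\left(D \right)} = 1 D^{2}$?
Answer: $1845 i \approx 1845.0 i$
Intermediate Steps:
$r{\left(D \right)} = D^{2}$
$M{\left(m \right)} = m^{\frac{5}{2}}$ ($M{\left(m \right)} = m^{2} \sqrt{m} = m^{\frac{5}{2}}$)
$41 \cdot 45 M{\left(-1 \right)} = 41 \cdot 45 \left(-1\right)^{\frac{5}{2}} = 1845 i$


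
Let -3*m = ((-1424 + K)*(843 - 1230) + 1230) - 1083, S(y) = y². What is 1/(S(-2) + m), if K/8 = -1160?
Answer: -1/1380861 ≈ -7.2419e-7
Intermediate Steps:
K = -9280 (K = 8*(-1160) = -9280)
m = -1380865 (m = -(((-1424 - 9280)*(843 - 1230) + 1230) - 1083)/3 = -((-10704*(-387) + 1230) - 1083)/3 = -((4142448 + 1230) - 1083)/3 = -(4143678 - 1083)/3 = -⅓*4142595 = -1380865)
1/(S(-2) + m) = 1/((-2)² - 1380865) = 1/(4 - 1380865) = 1/(-1380861) = -1/1380861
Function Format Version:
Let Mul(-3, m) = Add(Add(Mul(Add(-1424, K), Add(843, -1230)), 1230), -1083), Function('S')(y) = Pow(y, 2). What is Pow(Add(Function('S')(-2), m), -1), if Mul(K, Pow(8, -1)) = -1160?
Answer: Rational(-1, 1380861) ≈ -7.2419e-7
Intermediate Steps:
K = -9280 (K = Mul(8, -1160) = -9280)
m = -1380865 (m = Mul(Rational(-1, 3), Add(Add(Mul(Add(-1424, -9280), Add(843, -1230)), 1230), -1083)) = Mul(Rational(-1, 3), Add(Add(Mul(-10704, -387), 1230), -1083)) = Mul(Rational(-1, 3), Add(Add(4142448, 1230), -1083)) = Mul(Rational(-1, 3), Add(4143678, -1083)) = Mul(Rational(-1, 3), 4142595) = -1380865)
Pow(Add(Function('S')(-2), m), -1) = Pow(Add(Pow(-2, 2), -1380865), -1) = Pow(Add(4, -1380865), -1) = Pow(-1380861, -1) = Rational(-1, 1380861)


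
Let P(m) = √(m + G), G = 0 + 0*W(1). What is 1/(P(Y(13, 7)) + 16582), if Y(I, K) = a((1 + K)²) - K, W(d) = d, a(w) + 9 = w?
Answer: 8291/137481338 - √3/68740669 ≈ 6.0281e-5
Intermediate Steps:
a(w) = -9 + w
Y(I, K) = -9 + (1 + K)² - K (Y(I, K) = (-9 + (1 + K)²) - K = -9 + (1 + K)² - K)
G = 0 (G = 0 + 0*1 = 0 + 0 = 0)
P(m) = √m (P(m) = √(m + 0) = √m)
1/(P(Y(13, 7)) + 16582) = 1/(√(-8 + 7 + 7²) + 16582) = 1/(√(-8 + 7 + 49) + 16582) = 1/(√48 + 16582) = 1/(4*√3 + 16582) = 1/(16582 + 4*√3)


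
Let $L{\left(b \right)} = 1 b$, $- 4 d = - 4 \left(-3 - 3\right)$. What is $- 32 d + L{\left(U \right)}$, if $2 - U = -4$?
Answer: $198$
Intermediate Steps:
$U = 6$ ($U = 2 - -4 = 2 + 4 = 6$)
$d = -6$ ($d = - \frac{\left(-4\right) \left(-3 - 3\right)}{4} = - \frac{\left(-4\right) \left(-6\right)}{4} = \left(- \frac{1}{4}\right) 24 = -6$)
$L{\left(b \right)} = b$
$- 32 d + L{\left(U \right)} = \left(-32\right) \left(-6\right) + 6 = 192 + 6 = 198$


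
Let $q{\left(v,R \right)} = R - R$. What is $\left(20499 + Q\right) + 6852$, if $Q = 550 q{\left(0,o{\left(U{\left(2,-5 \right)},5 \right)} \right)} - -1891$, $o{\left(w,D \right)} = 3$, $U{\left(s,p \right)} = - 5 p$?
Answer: $29242$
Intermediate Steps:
$q{\left(v,R \right)} = 0$
$Q = 1891$ ($Q = 550 \cdot 0 - -1891 = 0 + 1891 = 1891$)
$\left(20499 + Q\right) + 6852 = \left(20499 + 1891\right) + 6852 = 22390 + 6852 = 29242$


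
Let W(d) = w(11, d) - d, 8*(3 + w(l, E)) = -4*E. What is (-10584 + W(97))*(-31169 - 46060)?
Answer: 1657720485/2 ≈ 8.2886e+8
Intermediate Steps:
w(l, E) = -3 - E/2 (w(l, E) = -3 + (-4*E)/8 = -3 - E/2)
W(d) = -3 - 3*d/2 (W(d) = (-3 - d/2) - d = -3 - 3*d/2)
(-10584 + W(97))*(-31169 - 46060) = (-10584 + (-3 - 3/2*97))*(-31169 - 46060) = (-10584 + (-3 - 291/2))*(-77229) = (-10584 - 297/2)*(-77229) = -21465/2*(-77229) = 1657720485/2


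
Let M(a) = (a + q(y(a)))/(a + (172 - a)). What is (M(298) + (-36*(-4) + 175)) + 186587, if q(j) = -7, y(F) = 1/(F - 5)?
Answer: 32148123/172 ≈ 1.8691e+5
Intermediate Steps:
y(F) = 1/(-5 + F)
M(a) = -7/172 + a/172 (M(a) = (a - 7)/(a + (172 - a)) = (-7 + a)/172 = (-7 + a)*(1/172) = -7/172 + a/172)
(M(298) + (-36*(-4) + 175)) + 186587 = ((-7/172 + (1/172)*298) + (-36*(-4) + 175)) + 186587 = ((-7/172 + 149/86) + (144 + 175)) + 186587 = (291/172 + 319) + 186587 = 55159/172 + 186587 = 32148123/172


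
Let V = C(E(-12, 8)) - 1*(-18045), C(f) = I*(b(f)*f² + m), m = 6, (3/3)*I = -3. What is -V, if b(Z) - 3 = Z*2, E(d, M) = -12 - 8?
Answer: -62427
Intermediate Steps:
I = -3
E(d, M) = -20
b(Z) = 3 + 2*Z (b(Z) = 3 + Z*2 = 3 + 2*Z)
C(f) = -18 - 3*f²*(3 + 2*f) (C(f) = -3*((3 + 2*f)*f² + 6) = -3*(f²*(3 + 2*f) + 6) = -3*(6 + f²*(3 + 2*f)) = -18 - 3*f²*(3 + 2*f))
V = 62427 (V = (-18 + 3*(-20)²*(-3 - 2*(-20))) - 1*(-18045) = (-18 + 3*400*(-3 + 40)) + 18045 = (-18 + 3*400*37) + 18045 = (-18 + 44400) + 18045 = 44382 + 18045 = 62427)
-V = -1*62427 = -62427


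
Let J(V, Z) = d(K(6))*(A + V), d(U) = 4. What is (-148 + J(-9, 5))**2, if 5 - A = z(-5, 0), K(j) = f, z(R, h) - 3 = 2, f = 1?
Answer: 33856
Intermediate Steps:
z(R, h) = 5 (z(R, h) = 3 + 2 = 5)
K(j) = 1
A = 0 (A = 5 - 1*5 = 5 - 5 = 0)
J(V, Z) = 4*V (J(V, Z) = 4*(0 + V) = 4*V)
(-148 + J(-9, 5))**2 = (-148 + 4*(-9))**2 = (-148 - 36)**2 = (-184)**2 = 33856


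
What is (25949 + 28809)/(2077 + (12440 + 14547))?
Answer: 27379/14532 ≈ 1.8840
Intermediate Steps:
(25949 + 28809)/(2077 + (12440 + 14547)) = 54758/(2077 + 26987) = 54758/29064 = 54758*(1/29064) = 27379/14532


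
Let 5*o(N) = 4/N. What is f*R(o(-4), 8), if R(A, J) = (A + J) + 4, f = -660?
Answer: -7788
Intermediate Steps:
o(N) = 4/(5*N) (o(N) = (4/N)/5 = 4/(5*N))
R(A, J) = 4 + A + J
f*R(o(-4), 8) = -660*(4 + (4/5)/(-4) + 8) = -660*(4 + (4/5)*(-1/4) + 8) = -660*(4 - 1/5 + 8) = -660*59/5 = -7788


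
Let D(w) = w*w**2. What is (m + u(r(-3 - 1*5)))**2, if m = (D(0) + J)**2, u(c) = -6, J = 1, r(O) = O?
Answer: 25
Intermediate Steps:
D(w) = w**3
m = 1 (m = (0**3 + 1)**2 = (0 + 1)**2 = 1**2 = 1)
(m + u(r(-3 - 1*5)))**2 = (1 - 6)**2 = (-5)**2 = 25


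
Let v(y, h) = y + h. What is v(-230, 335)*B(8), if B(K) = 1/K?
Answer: 105/8 ≈ 13.125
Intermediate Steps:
B(K) = 1/K
v(y, h) = h + y
v(-230, 335)*B(8) = (335 - 230)/8 = 105*(⅛) = 105/8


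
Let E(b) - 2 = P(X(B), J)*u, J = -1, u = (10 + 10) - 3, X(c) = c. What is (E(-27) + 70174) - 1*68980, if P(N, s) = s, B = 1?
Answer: 1179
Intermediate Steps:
u = 17 (u = 20 - 3 = 17)
E(b) = -15 (E(b) = 2 - 1*17 = 2 - 17 = -15)
(E(-27) + 70174) - 1*68980 = (-15 + 70174) - 1*68980 = 70159 - 68980 = 1179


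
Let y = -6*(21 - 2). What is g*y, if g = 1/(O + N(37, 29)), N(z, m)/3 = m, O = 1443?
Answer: -19/255 ≈ -0.074510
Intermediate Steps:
N(z, m) = 3*m
g = 1/1530 (g = 1/(1443 + 3*29) = 1/(1443 + 87) = 1/1530 ≈ 0.00065359)
y = -114 (y = -6*19 = -114)
g*y = (1/1530)*(-114) = -19/255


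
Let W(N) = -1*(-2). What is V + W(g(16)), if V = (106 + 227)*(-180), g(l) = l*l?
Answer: -59938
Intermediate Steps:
g(l) = l²
W(N) = 2
V = -59940 (V = 333*(-180) = -59940)
V + W(g(16)) = -59940 + 2 = -59938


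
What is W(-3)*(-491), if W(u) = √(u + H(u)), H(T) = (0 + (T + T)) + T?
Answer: -982*I*√3 ≈ -1700.9*I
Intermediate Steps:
H(T) = 3*T (H(T) = (0 + 2*T) + T = 2*T + T = 3*T)
W(u) = 2*√u (W(u) = √(u + 3*u) = √(4*u) = 2*√u)
W(-3)*(-491) = (2*√(-3))*(-491) = (2*(I*√3))*(-491) = (2*I*√3)*(-491) = -982*I*√3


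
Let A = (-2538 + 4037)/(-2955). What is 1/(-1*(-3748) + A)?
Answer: 2955/11073841 ≈ 0.00026684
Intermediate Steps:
A = -1499/2955 (A = 1499*(-1/2955) = -1499/2955 ≈ -0.50728)
1/(-1*(-3748) + A) = 1/(-1*(-3748) - 1499/2955) = 1/(3748 - 1499/2955) = 1/(11073841/2955) = 2955/11073841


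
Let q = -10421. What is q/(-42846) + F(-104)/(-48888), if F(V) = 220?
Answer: 10417411/43638651 ≈ 0.23872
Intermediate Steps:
q/(-42846) + F(-104)/(-48888) = -10421/(-42846) + 220/(-48888) = -10421*(-1/42846) + 220*(-1/48888) = 10421/42846 - 55/12222 = 10417411/43638651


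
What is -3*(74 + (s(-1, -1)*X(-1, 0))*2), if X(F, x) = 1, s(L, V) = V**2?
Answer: -228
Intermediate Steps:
-3*(74 + (s(-1, -1)*X(-1, 0))*2) = -3*(74 + ((-1)**2*1)*2) = -3*(74 + (1*1)*2) = -3*(74 + 1*2) = -3*(74 + 2) = -3*76 = -228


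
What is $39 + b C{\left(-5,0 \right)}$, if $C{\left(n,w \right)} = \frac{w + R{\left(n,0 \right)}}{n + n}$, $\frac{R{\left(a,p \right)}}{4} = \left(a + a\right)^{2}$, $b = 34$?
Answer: $-1321$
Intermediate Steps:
$R{\left(a,p \right)} = 16 a^{2}$ ($R{\left(a,p \right)} = 4 \left(a + a\right)^{2} = 4 \left(2 a\right)^{2} = 4 \cdot 4 a^{2} = 16 a^{2}$)
$C{\left(n,w \right)} = \frac{w + 16 n^{2}}{2 n}$ ($C{\left(n,w \right)} = \frac{w + 16 n^{2}}{n + n} = \frac{w + 16 n^{2}}{2 n}$)
$39 + b C{\left(-5,0 \right)} = 39 + 34 \left(8 \left(-5\right) + \frac{1}{2} \cdot 0 \frac{1}{-5}\right) = 39 + 34 \left(-40 + \frac{1}{2} \cdot 0 \left(- \frac{1}{5}\right)\right) = 39 + 34 \left(-40 + 0\right) = 39 + 34 \left(-40\right) = 39 - 1360 = -1321$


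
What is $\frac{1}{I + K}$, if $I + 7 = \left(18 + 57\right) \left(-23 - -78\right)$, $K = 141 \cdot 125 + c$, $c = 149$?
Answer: $\frac{1}{21892} \approx 4.5679 \cdot 10^{-5}$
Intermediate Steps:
$K = 17774$ ($K = 141 \cdot 125 + 149 = 17625 + 149 = 17774$)
$I = 4118$ ($I = -7 + \left(18 + 57\right) \left(-23 - -78\right) = -7 + 75 \left(-23 + 78\right) = -7 + 75 \cdot 55 = -7 + 4125 = 4118$)
$\frac{1}{I + K} = \frac{1}{4118 + 17774} = \frac{1}{21892}$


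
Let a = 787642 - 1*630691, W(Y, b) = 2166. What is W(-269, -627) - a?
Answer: -154785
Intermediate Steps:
a = 156951 (a = 787642 - 630691 = 156951)
W(-269, -627) - a = 2166 - 1*156951 = 2166 - 156951 = -154785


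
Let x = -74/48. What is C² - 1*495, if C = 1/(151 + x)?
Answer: -6368951079/12866569 ≈ -495.00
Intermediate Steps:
x = -37/24 (x = -74*1/48 = -37/24 ≈ -1.5417)
C = 24/3587 (C = 1/(151 - 37/24) = 1/(3587/24) = 24/3587 ≈ 0.0066908)
C² - 1*495 = (24/3587)² - 1*495 = 576/12866569 - 495 = -6368951079/12866569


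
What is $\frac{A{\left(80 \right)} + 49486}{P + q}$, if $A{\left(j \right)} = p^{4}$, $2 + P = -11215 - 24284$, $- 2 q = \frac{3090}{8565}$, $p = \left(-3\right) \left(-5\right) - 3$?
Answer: $- \frac{20048381}{10135587} \approx -1.978$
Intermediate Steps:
$p = 12$ ($p = 15 - 3 = 12$)
$q = - \frac{103}{571}$ ($q = - \frac{3090 \cdot \frac{1}{8565}}{2} = \left(- \frac{1}{2}\right) \frac{206}{571} = - \frac{103}{571} \approx -0.18039$)
$P = -35501$ ($P = -2 - 35499 = -35501$)
$A{\left(j \right)} = 20736$ ($A{\left(j \right)} = 12^{4} = 20736$)
$\frac{A{\left(80 \right)} + 49486}{P + q} = \frac{20736 + 49486}{-35501 - \frac{103}{571}} = \frac{70222}{- \frac{20271174}{571}} = 70222 \left(- \frac{571}{20271174}\right) = - \frac{20048381}{10135587}$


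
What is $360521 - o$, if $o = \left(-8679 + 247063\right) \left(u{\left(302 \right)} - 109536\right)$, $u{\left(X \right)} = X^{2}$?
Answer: $4370416009$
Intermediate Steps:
$o = -4370055488$ ($o = \left(-8679 + 247063\right) \left(302^{2} - 109536\right) = 238384 \left(91204 - 109536\right) = 238384 \left(-18332\right) = -4370055488$)
$360521 - o = 360521 - -4370055488 = 360521 + 4370055488 = 4370416009$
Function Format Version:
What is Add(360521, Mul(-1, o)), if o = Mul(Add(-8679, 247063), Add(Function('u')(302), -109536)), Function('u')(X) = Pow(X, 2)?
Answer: 4370416009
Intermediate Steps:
o = -4370055488 (o = Mul(Add(-8679, 247063), Add(Pow(302, 2), -109536)) = Mul(238384, Add(91204, -109536)) = Mul(238384, -18332) = -4370055488)
Add(360521, Mul(-1, o)) = Add(360521, Mul(-1, -4370055488)) = Add(360521, 4370055488) = 4370416009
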